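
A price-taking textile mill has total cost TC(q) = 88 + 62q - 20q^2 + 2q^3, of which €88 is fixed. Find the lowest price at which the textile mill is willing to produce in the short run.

Short-run supply begins at min AVC. From VC = 62q - 20q^2 + 2q^3, AVC = 62 - 20q + 2q^2.
At the minimum of AVC, MC = AVC. MC = 62 - 40q + 6q^2; setting MC = AVC gives 4q^2 - 20q = 0, so q = 5. min AVC = 12.
For P < €12 the firm produces nothing.

€12 per unit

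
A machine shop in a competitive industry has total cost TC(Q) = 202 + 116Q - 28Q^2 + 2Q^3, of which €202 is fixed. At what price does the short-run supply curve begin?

The shutdown price is the minimum of AVC. VC = 116Q - 28Q^2 + 2Q^3, so AVC = 116 - 28Q + 2Q^2.
dAVC/dQ = -28 + 4Q = 0 gives Q = 7. min AVC = 116 - 28·7 + 2·7^2 = 18.
For P < €18 the firm produces nothing.

€18 per unit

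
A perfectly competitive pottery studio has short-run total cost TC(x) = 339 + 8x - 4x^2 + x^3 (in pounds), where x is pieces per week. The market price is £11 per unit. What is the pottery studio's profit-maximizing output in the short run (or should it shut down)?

Produce at x = 3

Strip out fixed cost: VC = 8x - 4x^2 + x^3. Then AVC = 8 - 4x + x^2 and MC = 8 - 8x + 3x^2.
AVC hits its minimum where MC = AVC, at x = 2, giving min AVC = 8 - 4·2 + 2^2 = £4.
P = £11 exceeds min AVC = £4, so the firm stays open.
P = MC gives -3 - 8x + 3x^2 = 0, with roots -1/3 and 3. Take the larger (rising MC): x* = 3.
Check: AVC at x = 3 is £5 ≤ P, so revenue covers variable cost.
Profit = P·x − TC = 11·3 − 354 = -£321, a loss, but smaller than the £339 fixed cost the firm would lose by shutting down.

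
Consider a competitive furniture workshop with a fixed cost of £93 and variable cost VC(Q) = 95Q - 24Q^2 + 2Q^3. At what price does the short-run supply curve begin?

Short-run supply begins at min AVC. From VC = 95Q - 24Q^2 + 2Q^3, AVC = 95 - 24Q + 2Q^2.
dAVC/dQ = -24 + 4Q = 0 gives Q = 6. min AVC = 95 - 24·6 + 2·6^2 = 23.
So the shutdown price is £23.

£23 per unit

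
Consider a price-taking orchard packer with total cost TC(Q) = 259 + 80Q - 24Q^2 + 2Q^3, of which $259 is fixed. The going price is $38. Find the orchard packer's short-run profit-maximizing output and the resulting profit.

Profit = -$63 at Q = 7

AVC = 80 - 24Q + 2Q^2 has its minimum $8 at Q = 6; price $38 clears that bar, so the firm operates.
MC = 80 - 48Q + 6Q^2. Setting P = MC and taking the root on the rising branch gives Q* = 7.
TR = 38·7 = 266. TC = 259 + 70 = 329. Profit = 266 − 329 = -$63.
Shutting down would mean losing the fixed cost of $259, so operating at a loss of $63 is better by $196.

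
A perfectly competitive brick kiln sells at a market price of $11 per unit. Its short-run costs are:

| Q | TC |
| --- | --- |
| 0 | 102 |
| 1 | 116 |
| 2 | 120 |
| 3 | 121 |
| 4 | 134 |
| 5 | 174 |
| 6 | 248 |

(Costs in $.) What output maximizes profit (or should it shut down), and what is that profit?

Tabulate TR − TC: Q=0: -102; Q=1: -105; Q=2: -98; Q=3: -88; Q=4: -90; Q=5: -119; Q=6: -182.
Profit is maximized at Q = 3. AVC there is 19/3 = $6.33 ≤ P, so producing beats shutting down (which would give -$102).

Q = 3; profit = -$88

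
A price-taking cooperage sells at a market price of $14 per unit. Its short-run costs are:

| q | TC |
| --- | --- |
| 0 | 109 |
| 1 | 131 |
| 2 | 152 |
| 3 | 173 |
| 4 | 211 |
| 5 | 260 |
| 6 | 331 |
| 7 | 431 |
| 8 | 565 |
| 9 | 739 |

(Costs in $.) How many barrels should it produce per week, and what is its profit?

q = 0 (shut down); profit = -$109

Profit at each row (π = 14q − TC): q=0: -109; q=1: -117; q=2: -124; q=3: -131; q=4: -155; q=5: -190; q=6: -247; q=7: -333; q=8: -453; q=9: -613.
Profit is highest at q = 0. Equivalently, the lowest AVC in the table is 64/3 ≈ $21.33 at q = 3, and P = $14 falls below it — price never covers variable cost, so the firm shuts down and loses only its fixed cost.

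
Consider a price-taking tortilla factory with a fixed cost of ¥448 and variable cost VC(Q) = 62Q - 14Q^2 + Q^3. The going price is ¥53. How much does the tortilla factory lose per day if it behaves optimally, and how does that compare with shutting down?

Profit = -¥124 at Q = 9

AVC = 62 - 14Q + Q^2; min AVC = ¥13 at Q = 7. Since P = ¥53 ≥ min AVC, the firm produces.
With MC = 62 - 28Q + 3Q^2, P = MC on the upward-sloping part at Q* = 9.
TR = 53·9 = 477. TC = 448 + 153 = 601. Profit = 477 − 601 = -¥124.
Shutting down would mean losing the fixed cost of ¥448, so operating at a loss of ¥124 is better by ¥324.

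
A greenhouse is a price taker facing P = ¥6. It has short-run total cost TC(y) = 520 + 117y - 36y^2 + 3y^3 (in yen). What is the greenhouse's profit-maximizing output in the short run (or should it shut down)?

Shut down

Strip out fixed cost: VC = 117y - 36y^2 + 3y^3. Then AVC = 117 - 36y + 3y^2 and MC = 117 - 72y + 9y^2.
AVC hits its minimum where MC = AVC, at y = 6, giving min AVC = 117 - 36·6 + 3·6^2 = ¥9.
P = ¥6 lies below min AVC = ¥9; no output level covers variable cost.
Shutting down limits the loss to fixed cost, ¥520.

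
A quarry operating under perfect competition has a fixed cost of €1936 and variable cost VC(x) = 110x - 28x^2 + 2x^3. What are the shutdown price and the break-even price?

Shutdown price = min AVC. AVC = 110 - 28x + 2x^2, with vertex at x = 7 and minimum €12.
ATC = 1936/x + 110 - 28x + 2x^2. Setting dATC/dx = −1936/x^2 − 28 + 4x = 0 gives x = 11 (since 4·11^3 − 28·11^2 = 1936).
min ATC = 1936/11 + 110 − 28·11 + 2·11^2 = €220. That is the break-even price.
Between these two prices the firm operates at a loss; above €220 it earns a profit.

Shutdown price = €12; break-even price = €220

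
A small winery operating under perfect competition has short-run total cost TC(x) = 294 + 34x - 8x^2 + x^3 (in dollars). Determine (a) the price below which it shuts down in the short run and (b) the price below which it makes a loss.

AVC = 34 - 8x + x^2; minimized at x = 4, giving min AVC = $18. That is the shutdown price.
ATC = 294/x + 34 - 8x + x^2. Setting dATC/dx = −294/x^2 − 8 + 2x = 0 gives x = 7 (since 2·7^3 − 8·7^2 = 294).
min ATC = 294/7 + 34 − 8·7 + 7^2 = $69. That is the break-even price.
For $18 ≤ P < $69 the firm produces at a loss; below $18 it shuts down.

Shutdown price = $18; break-even price = $69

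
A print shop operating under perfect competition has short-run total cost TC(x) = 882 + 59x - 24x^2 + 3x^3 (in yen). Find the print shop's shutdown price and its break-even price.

AVC = 59 - 24x + 3x^2; minimized at x = 4, giving min AVC = ¥11. That is the shutdown price.
ATC = 882/x + 59 - 24x + 3x^2. Setting dATC/dx = −882/x^2 − 24 + 6x = 0 gives x = 7 (since 6·7^3 − 24·7^2 = 882).
min ATC = 882/7 + 59 − 24·7 + 3·7^2 = ¥164. That is the break-even price.
For ¥11 ≤ P < ¥164 the firm produces at a loss; below ¥11 it shuts down.

Shutdown price = ¥11; break-even price = ¥164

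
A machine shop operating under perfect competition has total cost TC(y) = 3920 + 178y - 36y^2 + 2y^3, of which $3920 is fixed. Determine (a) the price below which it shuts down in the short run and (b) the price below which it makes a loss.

Shutdown price = $16; break-even price = $346

Shutdown price = min AVC. AVC = 178 - 36y + 2y^2, with vertex at y = 9 and minimum $16.
ATC = 3920/y + 178 - 36y + 2y^2. Setting dATC/dy = −3920/y^2 − 36 + 4y = 0 gives y = 14 (since 4·14^3 − 36·14^2 = 3920).
min ATC = 3920/14 + 178 − 36·14 + 2·14^2 = $346. That is the break-even price.
For $16 ≤ P < $346 the firm produces at a loss; below $16 it shuts down.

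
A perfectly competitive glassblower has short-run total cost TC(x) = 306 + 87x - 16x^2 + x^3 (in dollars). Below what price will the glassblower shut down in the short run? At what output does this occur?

$23 per unit, at x = 8

The shutdown price is the minimum of AVC. VC = 87x - 16x^2 + x^3, so AVC = 87 - 16x + x^2.
At the minimum of AVC, MC = AVC. MC = 87 - 32x + 3x^2; setting MC = AVC gives 2x^2 - 16x = 0, so x = 8. min AVC = 23.
So the shutdown price is $23.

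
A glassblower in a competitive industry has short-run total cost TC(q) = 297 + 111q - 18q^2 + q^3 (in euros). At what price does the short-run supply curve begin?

€30 per unit

The shutdown price is the minimum of AVC. VC = 111q - 18q^2 + q^3, so AVC = 111 - 18q + q^2.
dAVC/dq = -18 + 2q = 0 gives q = 9. min AVC = 111 - 18·9 + 9^2 = 30.
For P < €30 the firm produces nothing.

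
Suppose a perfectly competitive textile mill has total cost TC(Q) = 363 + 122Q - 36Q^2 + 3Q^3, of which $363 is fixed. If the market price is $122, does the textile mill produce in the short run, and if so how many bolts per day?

From TC, MC = TC'(Q) = 122 - 72Q + 9Q^2 and AVC = VC/Q = 122 - 36Q + 3Q^2.
The AVC parabola has its vertex at Q = 36/6 = 6, where AVC = 122 - 36·6 + 3·6^2 = $14.
Since P = $122 ≥ min AVC = $14, price covers variable cost and the firm should produce.
P = MC gives -72Q + 9Q^2 = 0, with roots 0 and 8. Take the larger (rising MC): Q* = 8.
Check: AVC at Q = 8 is $26 ≤ P, so revenue covers variable cost.
Profit = P·Q − TC = 122·8 − 571 = $405.

Produce at Q = 8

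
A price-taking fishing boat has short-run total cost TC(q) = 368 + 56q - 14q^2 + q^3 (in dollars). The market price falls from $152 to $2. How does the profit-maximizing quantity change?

AVC = 56 - 14q + q^2, minimized at q = 7 where min AVC = $7. MC = 56 - 28q + 3q^2.
At P = $152 ≥ min AVC, set P = MC on the rising branch: q = 12.
At P = $2 < min AVC = $7, price no longer covers variable cost at any output, so the firm shuts down: q = 0.

Output falls from 12 to 0 (the firm shuts down)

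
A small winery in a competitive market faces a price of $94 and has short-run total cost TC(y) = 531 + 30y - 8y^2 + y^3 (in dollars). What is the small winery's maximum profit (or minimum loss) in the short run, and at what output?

Profit = -$19 at y = 8

AVC = 30 - 8y + y^2; min AVC = $14 at y = 4. Since P = $94 ≥ min AVC, the firm produces.
With MC = 30 - 16y + 3y^2, P = MC on the upward-sloping part at y* = 8.
TR = 94·8 = 752. TC = 531 + 240 = 771. Profit = 752 − 771 = -$19.
By producing, the firm covers all variable cost plus $512 of fixed cost; shutting down would lose the full $531.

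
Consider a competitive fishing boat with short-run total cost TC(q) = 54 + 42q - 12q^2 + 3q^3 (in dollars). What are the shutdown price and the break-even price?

AVC = 42 - 12q + 3q^2; minimized at q = 2, giving min AVC = $30. That is the shutdown price.
ATC = 54/q + 42 - 12q + 3q^2. Setting dATC/dq = −54/q^2 − 12 + 6q = 0 gives q = 3 (since 6·3^3 − 12·3^2 = 54).
min ATC = 54/3 + 42 − 12·3 + 3·3^2 = $51. That is the break-even price.
Between these two prices the firm operates at a loss; above $51 it earns a profit.

Shutdown price = $30; break-even price = $51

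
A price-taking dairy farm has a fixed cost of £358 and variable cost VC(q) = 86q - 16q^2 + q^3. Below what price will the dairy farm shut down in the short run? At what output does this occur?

The shutdown price is the minimum of AVC. VC = 86q - 16q^2 + q^3, so AVC = 86 - 16q + q^2.
At the minimum of AVC, MC = AVC. MC = 86 - 32q + 3q^2; setting MC = AVC gives 2q^2 - 16q = 0, so q = 8. min AVC = 22.
So the shutdown price is £22.

£22 per unit, at q = 8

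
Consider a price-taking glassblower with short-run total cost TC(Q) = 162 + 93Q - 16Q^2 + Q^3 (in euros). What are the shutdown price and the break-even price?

Shutdown price = €29; break-even price = €48

Shutdown price = min AVC. AVC = 93 - 16Q + Q^2, with vertex at Q = 8 and minimum €29.
ATC = 162/Q + 93 - 16Q + Q^2. Setting dATC/dQ = −162/Q^2 − 16 + 2Q = 0 gives Q = 9 (since 2·9^3 − 16·9^2 = 162).
min ATC = 162/9 + 93 − 16·9 + 9^2 = €48. That is the break-even price.
For €29 ≤ P < €48 the firm produces at a loss; below €29 it shuts down.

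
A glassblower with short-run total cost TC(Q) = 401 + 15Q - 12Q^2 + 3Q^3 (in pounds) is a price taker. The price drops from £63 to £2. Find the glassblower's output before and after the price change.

AVC = 15 - 12Q + 3Q^2, minimized at Q = 2 where min AVC = £3. MC = 15 - 24Q + 9Q^2.
With P = £63 above the shutdown price, P = MC gives Q = 4.
At P = £2 < min AVC = £3, price no longer covers variable cost at any output, so the firm shuts down: Q = 0.

Output falls from 4 to 0 (the firm shuts down)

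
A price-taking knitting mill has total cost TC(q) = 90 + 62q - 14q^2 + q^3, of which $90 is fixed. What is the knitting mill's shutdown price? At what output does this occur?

The shutdown price is the minimum of AVC. VC = 62q - 14q^2 + q^3, so AVC = 62 - 14q + q^2.
At the minimum of AVC, MC = AVC. MC = 62 - 28q + 3q^2; setting MC = AVC gives 2q^2 - 14q = 0, so q = 7. min AVC = 13.
So the shutdown price is $13.

$13 per unit, at q = 7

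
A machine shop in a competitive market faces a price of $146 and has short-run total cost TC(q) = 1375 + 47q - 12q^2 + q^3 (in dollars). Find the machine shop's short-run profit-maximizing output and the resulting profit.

AVC = 47 - 12q + q^2; min AVC = $11 at q = 6. Since P = $146 ≥ min AVC, the firm produces.
With MC = 47 - 24q + 3q^2, P = MC on the upward-sloping part at q* = 11.
TR = 146·11 = 1606. TC = 1375 + 396 = 1771. Profit = 1606 − 1771 = -$165.
By producing, the firm covers all variable cost plus $1210 of fixed cost; shutting down would lose the full $1375.

Profit = -$165 at q = 11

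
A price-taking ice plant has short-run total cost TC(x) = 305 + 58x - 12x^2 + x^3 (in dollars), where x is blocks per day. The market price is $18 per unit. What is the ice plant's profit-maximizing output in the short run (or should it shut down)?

From TC, MC = TC'(x) = 58 - 24x + 3x^2 and AVC = VC/x = 58 - 12x + x^2.
The AVC parabola has its vertex at x = 12/2 = 6, where AVC = 58 - 12·6 + 6^2 = $22.
P = $18 lies below min AVC = $22; no output level covers variable cost.
Best response: produce nothing and absorb the $305 fixed cost.

Shut down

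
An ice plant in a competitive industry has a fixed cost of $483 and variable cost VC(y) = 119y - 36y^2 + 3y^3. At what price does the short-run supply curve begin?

The firm shuts down when price falls below the minimum of average variable cost. AVC = VC/y = 119 - 36y + 3y^2.
dAVC/dy = -36 + 6y = 0 gives y = 6. min AVC = 119 - 36·6 + 3·6^2 = 11.
So the shutdown price is $11.

$11 per unit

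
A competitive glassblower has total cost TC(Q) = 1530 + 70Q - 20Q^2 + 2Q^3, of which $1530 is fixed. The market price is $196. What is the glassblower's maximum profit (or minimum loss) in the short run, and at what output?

Profit = -$234 at Q = 9

AVC = 70 - 20Q + 2Q^2; min AVC = $20 at Q = 5. Since P = $196 ≥ min AVC, the firm produces.
MC = 70 - 40Q + 6Q^2. Setting P = MC and taking the root on the rising branch gives Q* = 9.
TR = 196·9 = 1764. TC = 1530 + 468 = 1998. Profit = 1764 − 1998 = -$234.
By producing, the firm covers all variable cost plus $1296 of fixed cost; shutting down would lose the full $1530.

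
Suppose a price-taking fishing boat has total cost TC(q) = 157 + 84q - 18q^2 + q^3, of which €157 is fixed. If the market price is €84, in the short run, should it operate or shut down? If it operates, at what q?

Strip out fixed cost: VC = 84q - 18q^2 + q^3. Then AVC = 84 - 18q + q^2 and MC = 84 - 36q + 3q^2.
AVC hits its minimum where MC = AVC, at q = 9, giving min AVC = 84 - 18·9 + 9^2 = €3.
Since P = €84 ≥ min AVC = €3, price covers variable cost and the firm should produce.
Solving P = MC: -36q + 3q^2 = 0 ⇒ q = 0 or 12. On the upward-sloping branch, q* = 12.
Check: AVC at q = 12 is €12 ≤ P, so revenue covers variable cost.
Profit = P·q − TC = 84·12 − 301 = €707.

Produce at q = 12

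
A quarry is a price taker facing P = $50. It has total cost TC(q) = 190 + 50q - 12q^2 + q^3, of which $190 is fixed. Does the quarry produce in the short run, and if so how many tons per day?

Produce at q = 8

Strip out fixed cost: VC = 50q - 12q^2 + q^3. Then AVC = 50 - 12q + q^2 and MC = 50 - 24q + 3q^2.
The AVC parabola has its vertex at q = 12/2 = 6, where AVC = 50 - 12·6 + 6^2 = $14.
Because $50 ≥ $14, revenue can cover variable cost; the firm operates.
P = MC gives -24q + 3q^2 = 0, with roots 0 and 8. Take the larger (rising MC): q* = 8.
Check: AVC at q = 8 is $18 ≤ P, so revenue covers variable cost.
Profit = P·q − TC = 50·8 − 334 = $66.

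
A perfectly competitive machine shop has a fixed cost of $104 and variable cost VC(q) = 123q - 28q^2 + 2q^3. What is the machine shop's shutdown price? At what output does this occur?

The firm shuts down when price falls below the minimum of average variable cost. AVC = VC/q = 123 - 28q + 2q^2.
dAVC/dq = -28 + 4q = 0 gives q = 7. min AVC = 123 - 28·7 + 2·7^2 = 25.
For P < $25 the firm produces nothing.

$25 per unit, at q = 7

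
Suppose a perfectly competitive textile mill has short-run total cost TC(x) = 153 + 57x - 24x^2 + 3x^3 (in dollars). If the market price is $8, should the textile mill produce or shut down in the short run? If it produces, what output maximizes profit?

Shut down

Strip out fixed cost: VC = 57x - 24x^2 + 3x^3. Then AVC = 57 - 24x + 3x^2 and MC = 57 - 48x + 9x^2.
AVC is minimized where dAVC/dx = -24 + 6x = 0, at x = 4; min AVC = 57 - 24·4 + 3·4^2 = $9.
With P < min AVC ($8 < $9), every unit sold adds to the loss.
Shutting down limits the loss to fixed cost, $153.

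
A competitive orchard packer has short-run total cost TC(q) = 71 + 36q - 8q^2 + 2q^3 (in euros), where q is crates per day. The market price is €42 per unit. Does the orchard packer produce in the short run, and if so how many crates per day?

Produce at q = 3

Strip out fixed cost: VC = 36q - 8q^2 + 2q^3. Then AVC = 36 - 8q + 2q^2 and MC = 36 - 16q + 6q^2.
AVC is minimized where dAVC/dq = -8 + 4q = 0, at q = 2; min AVC = 36 - 8·2 + 2·2^2 = €28.
Because €42 ≥ €28, revenue can cover variable cost; the firm operates.
Solving P = MC: -6 - 16q + 6q^2 = 0 ⇒ q = -1/3 or 3. On the upward-sloping branch, q* = 3.
Check: AVC at q = 3 is €30 ≤ P, so revenue covers variable cost.
Profit = P·q − TC = 42·3 − 161 = -€35, a loss, but smaller than the €71 fixed cost the firm would lose by shutting down.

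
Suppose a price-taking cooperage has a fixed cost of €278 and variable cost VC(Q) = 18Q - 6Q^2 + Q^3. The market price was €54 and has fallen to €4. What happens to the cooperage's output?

Output falls from 6 to 0 (the firm shuts down)

MC = 18 - 12Q + 3Q^2; the shutdown threshold is min AVC = €9 (at Q = 3).
With P = €54 above the shutdown price, P = MC gives Q = 6.
At P = €4 < min AVC = €9, price no longer covers variable cost at any output, so the firm shuts down: Q = 0.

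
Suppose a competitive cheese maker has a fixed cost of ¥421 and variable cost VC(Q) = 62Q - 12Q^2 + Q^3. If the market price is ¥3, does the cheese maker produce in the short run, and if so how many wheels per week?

Shut down

From TC, MC = TC'(Q) = 62 - 24Q + 3Q^2 and AVC = VC/Q = 62 - 12Q + Q^2.
AVC hits its minimum where MC = AVC, at Q = 6, giving min AVC = 62 - 12·6 + 6^2 = ¥26.
Since P = ¥3 < min AVC = ¥26, price fails to cover variable cost at any output.
The firm minimizes its loss by shutting down and losing only its fixed cost of ¥421.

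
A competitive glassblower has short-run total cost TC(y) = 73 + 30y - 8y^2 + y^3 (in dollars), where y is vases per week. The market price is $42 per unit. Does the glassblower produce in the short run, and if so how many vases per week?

Strip out fixed cost: VC = 30y - 8y^2 + y^3. Then AVC = 30 - 8y + y^2 and MC = 30 - 16y + 3y^2.
The AVC parabola has its vertex at y = 8/2 = 4, where AVC = 30 - 8·4 + 4^2 = $14.
P = $42 exceeds min AVC = $14, so the firm stays open.
Solving P = MC: -12 - 16y + 3y^2 = 0 ⇒ y = -2/3 or 6. On the upward-sloping branch, y* = 6.
Check: AVC at y = 6 is $18 ≤ P, so revenue covers variable cost.
Profit = P·y − TC = 42·6 − 181 = $71.

Produce at y = 6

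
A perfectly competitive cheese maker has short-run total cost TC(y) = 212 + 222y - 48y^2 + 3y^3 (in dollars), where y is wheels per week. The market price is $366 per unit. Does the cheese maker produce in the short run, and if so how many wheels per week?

Variable cost is VC = 222y - 48y^2 + 3y^3, so AVC = VC/y = 222 - 48y + 3y^2 and MC = dTC/dy = 222 - 96y + 9y^2.
AVC is minimized where dAVC/dy = -48 + 6y = 0, at y = 8; min AVC = 222 - 48·8 + 3·8^2 = $30.
P = $366 exceeds min AVC = $30, so the firm stays open.
Solving P = MC: -144 - 96y + 9y^2 = 0 ⇒ y = -4/3 or 12. On the upward-sloping branch, y* = 12.
Check: AVC at y = 12 is $78 ≤ P, so revenue covers variable cost.
Profit = P·y − TC = 366·12 − 1148 = $3244.

Produce at y = 12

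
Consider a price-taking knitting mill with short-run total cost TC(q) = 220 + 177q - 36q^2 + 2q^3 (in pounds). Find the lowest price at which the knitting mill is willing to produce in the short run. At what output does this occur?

Short-run supply begins at min AVC. From VC = 177q - 36q^2 + 2q^3, AVC = 177 - 36q + 2q^2.
dAVC/dq = -36 + 4q = 0 gives q = 9. min AVC = 177 - 36·9 + 2·9^2 = 15.
So the shutdown price is £15.

£15 per unit, at q = 9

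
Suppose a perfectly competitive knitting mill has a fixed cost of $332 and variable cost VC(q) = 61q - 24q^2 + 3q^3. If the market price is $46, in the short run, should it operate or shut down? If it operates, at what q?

From TC, MC = TC'(q) = 61 - 48q + 9q^2 and AVC = VC/q = 61 - 24q + 3q^2.
The AVC parabola has its vertex at q = 24/6 = 4, where AVC = 61 - 24·4 + 3·4^2 = $13.
Because $46 ≥ $13, revenue can cover variable cost; the firm operates.
P = MC gives 15 - 48q + 9q^2 = 0, with roots 1/3 and 5. Take the larger (rising MC): q* = 5.
Check: AVC at q = 5 is $16 ≤ P, so revenue covers variable cost.
Profit = P·q − TC = 46·5 − 412 = -$182, a loss, but smaller than the $332 fixed cost the firm would lose by shutting down.

Produce at q = 5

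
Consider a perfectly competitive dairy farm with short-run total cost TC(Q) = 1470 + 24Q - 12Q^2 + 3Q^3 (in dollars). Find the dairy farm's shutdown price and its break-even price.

Shutdown price = $12; break-even price = $297

Shutdown price = min AVC. AVC = 24 - 12Q + 3Q^2, with vertex at Q = 2 and minimum $12.
ATC = 1470/Q + 24 - 12Q + 3Q^2. Setting dATC/dQ = −1470/Q^2 − 12 + 6Q = 0 gives Q = 7 (since 6·7^3 − 12·7^2 = 1470).
min ATC = 1470/7 + 24 − 12·7 + 3·7^2 = $297. That is the break-even price.
For $12 ≤ P < $297 the firm produces at a loss; below $12 it shuts down.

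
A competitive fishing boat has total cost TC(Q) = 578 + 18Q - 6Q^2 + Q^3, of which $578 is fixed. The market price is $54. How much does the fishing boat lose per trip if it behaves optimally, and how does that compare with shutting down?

Profit = -$362 at Q = 6

AVC = 18 - 6Q + Q^2; min AVC = $9 at Q = 3. Since P = $54 ≥ min AVC, the firm produces.
With MC = 18 - 12Q + 3Q^2, P = MC on the upward-sloping part at Q* = 6.
TR = 54·6 = 324. TC = 578 + 108 = 686. Profit = 324 − 686 = -$362.
By producing, the firm covers all variable cost plus $216 of fixed cost; shutting down would lose the full $578.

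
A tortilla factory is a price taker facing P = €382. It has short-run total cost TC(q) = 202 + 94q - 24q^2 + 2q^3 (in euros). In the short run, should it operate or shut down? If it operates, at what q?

Produce at q = 12

Strip out fixed cost: VC = 94q - 24q^2 + 2q^3. Then AVC = 94 - 24q + 2q^2 and MC = 94 - 48q + 6q^2.
AVC is minimized where dAVC/dq = -24 + 4q = 0, at q = 6; min AVC = 94 - 24·6 + 2·6^2 = €22.
P = €382 exceeds min AVC = €22, so the firm stays open.
Solving P = MC: -288 - 48q + 6q^2 = 0 ⇒ q = -4 or 12. On the upward-sloping branch, q* = 12.
Check: AVC at q = 12 is €94 ≤ P, so revenue covers variable cost.
Profit = P·q − TC = 382·12 − 1330 = €3254.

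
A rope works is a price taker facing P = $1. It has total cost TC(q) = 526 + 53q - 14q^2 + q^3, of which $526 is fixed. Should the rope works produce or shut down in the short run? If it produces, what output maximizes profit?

Shut down

Variable cost is VC = 53q - 14q^2 + q^3, so AVC = VC/q = 53 - 14q + q^2 and MC = dTC/dq = 53 - 28q + 3q^2.
AVC hits its minimum where MC = AVC, at q = 7, giving min AVC = 53 - 14·7 + 7^2 = $4.
With P < min AVC ($1 < $4), every unit sold adds to the loss.
Best response: produce nothing and absorb the $526 fixed cost.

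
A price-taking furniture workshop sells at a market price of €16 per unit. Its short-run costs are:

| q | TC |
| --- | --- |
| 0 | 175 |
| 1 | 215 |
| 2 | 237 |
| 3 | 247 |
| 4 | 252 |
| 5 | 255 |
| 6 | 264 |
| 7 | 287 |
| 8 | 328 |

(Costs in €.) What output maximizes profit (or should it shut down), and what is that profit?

Tabulate TR − TC: q=0: -175; q=1: -199; q=2: -205; q=3: -199; q=4: -188; q=5: -175; q=6: -168; q=7: -175; q=8: -200.
Profit is maximized at q = 6. AVC there is 89/6 = €14.83 ≤ P, so producing beats shutting down (which would give -€175).

q = 6; profit = -€168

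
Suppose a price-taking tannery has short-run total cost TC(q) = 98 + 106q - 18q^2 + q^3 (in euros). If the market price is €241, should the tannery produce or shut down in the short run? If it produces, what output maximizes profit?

Strip out fixed cost: VC = 106q - 18q^2 + q^3. Then AVC = 106 - 18q + q^2 and MC = 106 - 36q + 3q^2.
AVC is minimized where dAVC/dq = -18 + 2q = 0, at q = 9; min AVC = 106 - 18·9 + 9^2 = €25.
Since P = €241 ≥ min AVC = €25, price covers variable cost and the firm should produce.
P = MC gives -135 - 36q + 3q^2 = 0, with roots -3 and 15. Take the larger (rising MC): q* = 15.
Check: AVC at q = 15 is €61 ≤ P, so revenue covers variable cost.
Profit = P·q − TC = 241·15 − 1013 = €2602.

Produce at q = 15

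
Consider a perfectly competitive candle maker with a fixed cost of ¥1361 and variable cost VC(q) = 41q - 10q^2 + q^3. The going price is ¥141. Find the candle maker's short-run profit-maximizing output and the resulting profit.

Profit = -¥361 at q = 10

AVC = 41 - 10q + q^2; min AVC = ¥16 at q = 5. Since P = ¥141 ≥ min AVC, the firm produces.
With MC = 41 - 20q + 3q^2, P = MC on the upward-sloping part at q* = 10.
TR = 141·10 = 1410. TC = 1361 + 410 = 1771. Profit = 1410 − 1771 = -¥361.
By producing, the firm covers all variable cost plus ¥1000 of fixed cost; shutting down would lose the full ¥1361.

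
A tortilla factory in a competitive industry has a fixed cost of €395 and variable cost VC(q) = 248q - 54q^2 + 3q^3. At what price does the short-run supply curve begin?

€5 per unit

Short-run supply begins at min AVC. From VC = 248q - 54q^2 + 3q^3, AVC = 248 - 54q + 3q^2.
At the minimum of AVC, MC = AVC. MC = 248 - 108q + 9q^2; setting MC = AVC gives 6q^2 - 54q = 0, so q = 9. min AVC = 5.
The firm shuts down for any P below €5.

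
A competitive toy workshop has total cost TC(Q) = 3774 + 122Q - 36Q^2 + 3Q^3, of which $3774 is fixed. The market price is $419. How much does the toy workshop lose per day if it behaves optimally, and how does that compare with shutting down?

Profit = -$144 at Q = 11

AVC = 122 - 36Q + 3Q^2 has its minimum $14 at Q = 6; price $419 clears that bar, so the firm operates.
MC = 122 - 72Q + 9Q^2. Setting P = MC and taking the root on the rising branch gives Q* = 11.
TR = 419·11 = 4609. TC = 3774 + 979 = 4753. Profit = 4609 − 4753 = -$144.
Shutting down would mean losing the fixed cost of $3774, so operating at a loss of $144 is better by $3630.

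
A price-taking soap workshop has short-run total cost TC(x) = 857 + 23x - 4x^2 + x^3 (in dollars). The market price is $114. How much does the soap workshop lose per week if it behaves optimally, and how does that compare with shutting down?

Profit = -$367 at x = 7

AVC = 23 - 4x + x^2 has its minimum $19 at x = 2; price $114 clears that bar, so the firm operates.
MC = 23 - 8x + 3x^2. Setting P = MC and taking the root on the rising branch gives x* = 7.
TR = 114·7 = 798. TC = 857 + 308 = 1165. Profit = 798 − 1165 = -$367.
By producing, the firm covers all variable cost plus $490 of fixed cost; shutting down would lose the full $857.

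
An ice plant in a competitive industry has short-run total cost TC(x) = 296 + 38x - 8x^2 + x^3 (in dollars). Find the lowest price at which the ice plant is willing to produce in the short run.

Short-run supply begins at min AVC. From VC = 38x - 8x^2 + x^3, AVC = 38 - 8x + x^2.
At the minimum of AVC, MC = AVC. MC = 38 - 16x + 3x^2; setting MC = AVC gives 2x^2 - 8x = 0, so x = 4. min AVC = 22.
So the shutdown price is $22.

$22 per unit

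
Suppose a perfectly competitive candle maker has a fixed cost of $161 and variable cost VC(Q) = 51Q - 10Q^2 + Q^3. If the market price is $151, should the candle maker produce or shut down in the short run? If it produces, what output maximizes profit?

Produce at Q = 10

Strip out fixed cost: VC = 51Q - 10Q^2 + Q^3. Then AVC = 51 - 10Q + Q^2 and MC = 51 - 20Q + 3Q^2.
AVC is minimized where dAVC/dQ = -10 + 2Q = 0, at Q = 5; min AVC = 51 - 10·5 + 5^2 = $26.
P = $151 exceeds min AVC = $26, so the firm stays open.
Solving P = MC: -100 - 20Q + 3Q^2 = 0 ⇒ Q = -10/3 or 10. On the upward-sloping branch, Q* = 10.
Check: AVC at Q = 10 is $51 ≤ P, so revenue covers variable cost.
Profit = P·Q − TC = 151·10 − 671 = $839.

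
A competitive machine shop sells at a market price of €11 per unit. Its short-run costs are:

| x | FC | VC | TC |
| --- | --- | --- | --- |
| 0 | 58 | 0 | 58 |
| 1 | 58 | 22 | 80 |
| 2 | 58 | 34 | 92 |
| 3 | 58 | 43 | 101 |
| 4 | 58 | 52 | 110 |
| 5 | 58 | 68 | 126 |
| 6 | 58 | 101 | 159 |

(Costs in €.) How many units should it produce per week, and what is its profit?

Tabulate TR − TC: x=0: -58; x=1: -69; x=2: -70; x=3: -68; x=4: -66; x=5: -71; x=6: -93.
Profit is highest at x = 0. Equivalently, the lowest AVC in the table is 52/4 ≈ €13 at x = 4, and P = €11 falls below it — price never covers variable cost, so the firm shuts down and loses only its fixed cost.

x = 0 (shut down); profit = -€58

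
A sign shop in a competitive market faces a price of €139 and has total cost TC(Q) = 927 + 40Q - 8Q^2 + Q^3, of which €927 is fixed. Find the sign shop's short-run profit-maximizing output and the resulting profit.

Profit = -€117 at Q = 9

AVC = 40 - 8Q + Q^2; min AVC = €24 at Q = 4. Since P = €139 ≥ min AVC, the firm produces.
MC = 40 - 16Q + 3Q^2. Setting P = MC and taking the root on the rising branch gives Q* = 9.
TR = 139·9 = 1251. TC = 927 + 441 = 1368. Profit = 1251 − 1368 = -€117.
By producing, the firm covers all variable cost plus €810 of fixed cost; shutting down would lose the full €927.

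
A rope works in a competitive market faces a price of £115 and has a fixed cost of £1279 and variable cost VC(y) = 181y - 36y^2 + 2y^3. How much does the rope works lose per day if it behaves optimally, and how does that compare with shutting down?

AVC = 181 - 36y + 2y^2 has its minimum £19 at y = 9; price £115 clears that bar, so the firm operates.
With MC = 181 - 72y + 6y^2, P = MC on the upward-sloping part at y* = 11.
TR = 115·11 = 1265. TC = 1279 + 297 = 1576. Profit = 1265 − 1576 = -£311.
By producing, the firm covers all variable cost plus £968 of fixed cost; shutting down would lose the full £1279.

Profit = -£311 at y = 11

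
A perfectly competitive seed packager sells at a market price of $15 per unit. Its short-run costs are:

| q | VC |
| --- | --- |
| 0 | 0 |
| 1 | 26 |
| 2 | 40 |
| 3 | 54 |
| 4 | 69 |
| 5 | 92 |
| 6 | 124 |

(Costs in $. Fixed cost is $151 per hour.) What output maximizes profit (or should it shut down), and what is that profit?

q = 0 (shut down); profit = -$151

Compute π = P·q − TC at each output: q=0: -151; q=1: -162; q=2: -161; q=3: -160; q=4: -160; q=5: -168; q=6: -185.
Profit is highest at q = 0. Equivalently, the lowest AVC in the table is 69/4 ≈ $17.25 at q = 4, and P = $15 falls below it — price never covers variable cost, so the firm shuts down and loses only its fixed cost.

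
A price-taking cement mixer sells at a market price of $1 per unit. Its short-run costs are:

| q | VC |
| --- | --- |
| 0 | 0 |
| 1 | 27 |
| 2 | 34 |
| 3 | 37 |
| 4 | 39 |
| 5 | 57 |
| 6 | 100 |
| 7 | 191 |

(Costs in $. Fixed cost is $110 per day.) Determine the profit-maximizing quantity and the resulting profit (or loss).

q = 0 (shut down); profit = -$110

Profit at each row (π = 1q − TC): q=0: -110; q=1: -136; q=2: -142; q=3: -144; q=4: -145; q=5: -162; q=6: -204; q=7: -294.
Profit is highest at q = 0. Equivalently, the lowest AVC in the table is 39/4 ≈ $9.75 at q = 4, and P = $1 falls below it — price never covers variable cost, so the firm shuts down and loses only its fixed cost.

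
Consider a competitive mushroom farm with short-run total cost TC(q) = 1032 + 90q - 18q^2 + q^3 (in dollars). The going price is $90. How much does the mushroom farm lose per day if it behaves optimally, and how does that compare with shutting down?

Profit = -$168 at q = 12

AVC = 90 - 18q + q^2 has its minimum $9 at q = 9; price $90 clears that bar, so the firm operates.
With MC = 90 - 36q + 3q^2, P = MC on the upward-sloping part at q* = 12.
TR = 90·12 = 1080. TC = 1032 + 216 = 1248. Profit = 1080 − 1248 = -$168.
By producing, the firm covers all variable cost plus $864 of fixed cost; shutting down would lose the full $1032.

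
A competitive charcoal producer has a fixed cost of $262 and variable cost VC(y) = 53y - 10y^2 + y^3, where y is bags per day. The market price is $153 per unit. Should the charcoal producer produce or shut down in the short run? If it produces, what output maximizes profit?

Strip out fixed cost: VC = 53y - 10y^2 + y^3. Then AVC = 53 - 10y + y^2 and MC = 53 - 20y + 3y^2.
AVC is minimized where dAVC/dy = -10 + 2y = 0, at y = 5; min AVC = 53 - 10·5 + 5^2 = $28.
P = $153 exceeds min AVC = $28, so the firm stays open.
P = MC gives -100 - 20y + 3y^2 = 0, with roots -10/3 and 10. Take the larger (rising MC): y* = 10.
Check: AVC at y = 10 is $53 ≤ P, so revenue covers variable cost.
Profit = P·y − TC = 153·10 − 792 = $738.

Produce at y = 10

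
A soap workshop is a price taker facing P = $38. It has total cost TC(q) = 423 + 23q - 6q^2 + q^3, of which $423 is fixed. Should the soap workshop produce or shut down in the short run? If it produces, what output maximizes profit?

From TC, MC = TC'(q) = 23 - 12q + 3q^2 and AVC = VC/q = 23 - 6q + q^2.
AVC is minimized where dAVC/dq = -6 + 2q = 0, at q = 3; min AVC = 23 - 6·3 + 3^2 = $14.
Since P = $38 ≥ min AVC = $14, price covers variable cost and the firm should produce.
Solving P = MC: -15 - 12q + 3q^2 = 0 ⇒ q = -1 or 5. On the upward-sloping branch, q* = 5.
Check: AVC at q = 5 is $18 ≤ P, so revenue covers variable cost.
Profit = P·q − TC = 38·5 − 513 = -$323, a loss, but smaller than the $423 fixed cost the firm would lose by shutting down.

Produce at q = 5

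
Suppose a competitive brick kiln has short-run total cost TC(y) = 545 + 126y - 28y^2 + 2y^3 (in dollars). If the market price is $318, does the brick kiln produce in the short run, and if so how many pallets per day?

Produce at y = 12

Variable cost is VC = 126y - 28y^2 + 2y^3, so AVC = VC/y = 126 - 28y + 2y^2 and MC = dTC/dy = 126 - 56y + 6y^2.
AVC is minimized where dAVC/dy = -28 + 4y = 0, at y = 7; min AVC = 126 - 28·7 + 2·7^2 = $28.
P = $318 exceeds min AVC = $28, so the firm stays open.
Solving P = MC: -192 - 56y + 6y^2 = 0 ⇒ y = -8/3 or 12. On the upward-sloping branch, y* = 12.
Check: AVC at y = 12 is $78 ≤ P, so revenue covers variable cost.
Profit = P·y − TC = 318·12 − 1481 = $2335.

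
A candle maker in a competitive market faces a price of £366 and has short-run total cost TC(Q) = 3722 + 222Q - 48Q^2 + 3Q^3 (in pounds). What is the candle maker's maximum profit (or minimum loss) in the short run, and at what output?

AVC = 222 - 48Q + 3Q^2 has its minimum £30 at Q = 8; price £366 clears that bar, so the firm operates.
With MC = 222 - 96Q + 9Q^2, P = MC on the upward-sloping part at Q* = 12.
TR = 366·12 = 4392. TC = 3722 + 936 = 4658. Profit = 4392 − 4658 = -£266.
By producing, the firm covers all variable cost plus £3456 of fixed cost; shutting down would lose the full £3722.

Profit = -£266 at Q = 12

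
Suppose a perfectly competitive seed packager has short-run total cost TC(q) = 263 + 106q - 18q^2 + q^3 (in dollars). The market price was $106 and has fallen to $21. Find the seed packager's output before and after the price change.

AVC = 106 - 18q + q^2, minimized at q = 9 where min AVC = $25. MC = 106 - 36q + 3q^2.
At P = $106 ≥ min AVC, set P = MC on the rising branch: q = 12.
At P = $21 < min AVC = $25, price no longer covers variable cost at any output, so the firm shuts down: q = 0.

Output falls from 12 to 0 (the firm shuts down)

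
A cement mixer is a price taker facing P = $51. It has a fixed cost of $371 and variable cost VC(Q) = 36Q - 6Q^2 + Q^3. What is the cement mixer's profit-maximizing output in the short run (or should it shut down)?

From TC, MC = TC'(Q) = 36 - 12Q + 3Q^2 and AVC = VC/Q = 36 - 6Q + Q^2.
The AVC parabola has its vertex at Q = 6/2 = 3, where AVC = 36 - 6·3 + 3^2 = $27.
P = $51 exceeds min AVC = $27, so the firm stays open.
P = MC gives -15 - 12Q + 3Q^2 = 0, with roots -1 and 5. Take the larger (rising MC): Q* = 5.
Check: AVC at Q = 5 is $31 ≤ P, so revenue covers variable cost.
Profit = P·Q − TC = 51·5 − 526 = -$271, a loss, but smaller than the $371 fixed cost the firm would lose by shutting down.

Produce at Q = 5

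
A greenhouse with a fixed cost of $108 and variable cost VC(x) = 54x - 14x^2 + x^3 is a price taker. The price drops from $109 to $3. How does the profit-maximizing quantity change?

MC = 54 - 28x + 3x^2; the shutdown threshold is min AVC = $5 (at x = 7).
At P = $109 ≥ min AVC, set P = MC on the rising branch: x = 11.
At P = $3 < min AVC = $5, price no longer covers variable cost at any output, so the firm shuts down: x = 0.

Output falls from 11 to 0 (the firm shuts down)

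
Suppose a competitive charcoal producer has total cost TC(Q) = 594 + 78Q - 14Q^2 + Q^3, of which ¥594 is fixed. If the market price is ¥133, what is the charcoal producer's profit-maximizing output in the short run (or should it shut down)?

Produce at Q = 11

Strip out fixed cost: VC = 78Q - 14Q^2 + Q^3. Then AVC = 78 - 14Q + Q^2 and MC = 78 - 28Q + 3Q^2.
AVC is minimized where dAVC/dQ = -14 + 2Q = 0, at Q = 7; min AVC = 78 - 14·7 + 7^2 = ¥29.
P = ¥133 exceeds min AVC = ¥29, so the firm stays open.
Solving P = MC: -55 - 28Q + 3Q^2 = 0 ⇒ Q = -5/3 or 11. On the upward-sloping branch, Q* = 11.
Check: AVC at Q = 11 is ¥45 ≤ P, so revenue covers variable cost.
Profit = P·Q − TC = 133·11 − 1089 = ¥374.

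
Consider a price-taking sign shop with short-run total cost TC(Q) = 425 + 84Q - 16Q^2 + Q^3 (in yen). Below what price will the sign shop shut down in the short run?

¥20 per unit

The shutdown price is the minimum of AVC. VC = 84Q - 16Q^2 + Q^3, so AVC = 84 - 16Q + Q^2.
dAVC/dQ = -16 + 2Q = 0 gives Q = 8. min AVC = 84 - 16·8 + 8^2 = 20.
For P < ¥20 the firm produces nothing.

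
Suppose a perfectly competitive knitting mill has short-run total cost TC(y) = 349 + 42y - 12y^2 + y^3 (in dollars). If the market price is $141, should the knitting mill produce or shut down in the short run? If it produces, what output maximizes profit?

Produce at y = 11

Variable cost is VC = 42y - 12y^2 + y^3, so AVC = VC/y = 42 - 12y + y^2 and MC = dTC/dy = 42 - 24y + 3y^2.
AVC hits its minimum where MC = AVC, at y = 6, giving min AVC = 42 - 12·6 + 6^2 = $6.
P = $141 exceeds min AVC = $6, so the firm stays open.
P = MC gives -99 - 24y + 3y^2 = 0, with roots -3 and 11. Take the larger (rising MC): y* = 11.
Check: AVC at y = 11 is $31 ≤ P, so revenue covers variable cost.
Profit = P·y − TC = 141·11 − 690 = $861.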